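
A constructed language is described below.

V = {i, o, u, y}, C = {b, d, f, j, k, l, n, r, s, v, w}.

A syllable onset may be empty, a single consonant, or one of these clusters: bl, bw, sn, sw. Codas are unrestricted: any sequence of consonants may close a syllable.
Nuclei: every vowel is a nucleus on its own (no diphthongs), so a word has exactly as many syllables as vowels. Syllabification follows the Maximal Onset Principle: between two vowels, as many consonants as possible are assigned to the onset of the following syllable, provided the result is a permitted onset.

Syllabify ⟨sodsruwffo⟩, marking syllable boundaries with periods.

sods.ruwf.fo

The vowels are o, u, o — 3 nuclei, so 3 syllables.
V1 /o/ – V2 /u/: cluster /dsr/ — the longest permitted-onset suffix is /r/; onset = /r/, preceding coda = /ds/.
V2 /u/ – V3 /o/: /wff/; trying suffixes from longest down, /f/ is the first permitted one, so coda /wf/ | onset /f/.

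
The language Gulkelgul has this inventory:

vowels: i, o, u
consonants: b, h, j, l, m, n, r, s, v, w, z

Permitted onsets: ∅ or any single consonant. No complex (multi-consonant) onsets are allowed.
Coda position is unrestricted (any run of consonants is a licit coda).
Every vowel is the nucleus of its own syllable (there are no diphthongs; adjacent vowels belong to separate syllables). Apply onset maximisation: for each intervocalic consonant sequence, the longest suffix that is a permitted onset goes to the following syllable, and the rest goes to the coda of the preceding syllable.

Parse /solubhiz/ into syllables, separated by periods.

so.lub.hiz

Nuclei (vowels): o, u, i → 3 syllables.
V1 /o/ – V2 /u/: /l/ is a single consonant, so it becomes the next onset.
V2 /u/ – V3 /i/: /bh/; trying suffixes from longest down, /h/ is the first permitted one, so coda /b/ | onset /h/.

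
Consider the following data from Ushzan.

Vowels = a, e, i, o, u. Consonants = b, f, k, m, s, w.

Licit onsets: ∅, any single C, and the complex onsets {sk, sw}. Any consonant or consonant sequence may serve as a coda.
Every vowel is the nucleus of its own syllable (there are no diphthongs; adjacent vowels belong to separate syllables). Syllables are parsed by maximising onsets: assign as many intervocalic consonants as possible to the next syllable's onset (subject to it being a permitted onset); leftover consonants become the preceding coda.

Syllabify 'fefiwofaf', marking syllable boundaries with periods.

fe.fi.wo.faf

Nuclei (vowels): e, i, o, a → 4 syllables.
σ1/σ2 boundary: /f/ is a single consonant, so it becomes the next onset.
σ2/σ3 boundary: just /w/ — single C goes to the following onset.
σ3/σ4 boundary: /f/ is a single consonant, so it becomes the next onset.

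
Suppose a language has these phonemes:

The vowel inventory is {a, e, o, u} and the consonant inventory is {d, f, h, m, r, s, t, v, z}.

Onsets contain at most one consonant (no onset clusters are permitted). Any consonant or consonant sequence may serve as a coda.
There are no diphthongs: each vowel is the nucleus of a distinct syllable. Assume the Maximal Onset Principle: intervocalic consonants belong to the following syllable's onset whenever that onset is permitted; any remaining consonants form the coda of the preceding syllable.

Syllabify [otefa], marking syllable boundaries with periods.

Nuclei (vowels): o, e, a → 3 syllables.
V1 /o/ – V2 /e/: /t/ → onset of the next syllable (single consonants are always licit onsets).
V2 /e/ – V3 /a/: just /f/ — single C goes to the following onset.

o.te.fa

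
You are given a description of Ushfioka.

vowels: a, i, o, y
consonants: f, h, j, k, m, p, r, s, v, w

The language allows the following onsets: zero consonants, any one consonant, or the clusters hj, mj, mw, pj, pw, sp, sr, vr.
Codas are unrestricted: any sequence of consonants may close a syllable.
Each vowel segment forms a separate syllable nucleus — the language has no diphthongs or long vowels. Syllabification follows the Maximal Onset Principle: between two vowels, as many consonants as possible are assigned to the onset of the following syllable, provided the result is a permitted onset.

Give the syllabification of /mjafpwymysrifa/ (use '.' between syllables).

mjaf.pwy.my.sri.fa

The vowels are a, y, y, i, a — 5 nuclei, so 5 syllables.
Between /a/ (V1) and /y/ (V2): cluster /fpw/ — the longest permitted-onset suffix is /pw/; onset = /pw/, preceding coda = /f/.
Between /y/ (V2) and /y/ (V3): /m/ is a single consonant, so it becomes the next onset.
Between /y/ (V3) and /i/ (V4): /sr/ is a licit onset in full, so it all attaches to the next syllable.
Between /i/ (V4) and /a/ (V5): /f/ is a single consonant, so it becomes the next onset.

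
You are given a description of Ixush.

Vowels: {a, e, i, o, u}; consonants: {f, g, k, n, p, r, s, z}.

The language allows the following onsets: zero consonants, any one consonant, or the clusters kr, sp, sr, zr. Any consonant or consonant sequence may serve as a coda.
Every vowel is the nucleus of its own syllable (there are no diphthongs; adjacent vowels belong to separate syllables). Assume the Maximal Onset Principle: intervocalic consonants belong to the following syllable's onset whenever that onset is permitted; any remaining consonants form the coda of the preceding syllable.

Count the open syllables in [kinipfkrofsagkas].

1

Vowels present: i, i, o, a, a; each is a nucleus, giving 5 syllables.
/i…i/ gap (V1→V2): /n/ is a single consonant, so it becomes the next onset.
/i…o/ gap (V2→V3): /pfkr/; trying suffixes from longest down, /kr/ is the first permitted one, so coda /pf/ | onset /kr/.
/o…a/ gap (V3→V4): cluster /fs/ — the longest permitted-onset suffix is /s/; onset = /s/, preceding coda = /f/.
/a…a/ gap (V4→V5): /gk/ splits as /g/ + /k/ (/k/ is the longest suffix that is a licit onset).
So the parse is ki.nipf.krof.sag.kas.
Classifying each syllable: /ki/ (open), /nipf/ (closed), /krof/ (closed), /sag/ (closed), /kas/ (closed).
Open syllables: 1.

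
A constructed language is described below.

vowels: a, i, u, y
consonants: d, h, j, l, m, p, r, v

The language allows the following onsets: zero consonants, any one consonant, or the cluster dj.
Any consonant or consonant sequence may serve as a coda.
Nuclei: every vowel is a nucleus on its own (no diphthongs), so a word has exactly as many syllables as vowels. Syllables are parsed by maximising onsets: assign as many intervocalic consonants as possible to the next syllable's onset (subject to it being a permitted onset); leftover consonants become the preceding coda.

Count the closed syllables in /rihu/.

Nuclei (vowels): i, u → 2 syllables.
V1 /i/ – V2 /u/: /h/ → onset of the next syllable (single consonants are always licit onsets).
Syllabification: ri.hu.
Classifying each syllable: /ri/ (open), /hu/ (open).
Closed syllables: 0.

0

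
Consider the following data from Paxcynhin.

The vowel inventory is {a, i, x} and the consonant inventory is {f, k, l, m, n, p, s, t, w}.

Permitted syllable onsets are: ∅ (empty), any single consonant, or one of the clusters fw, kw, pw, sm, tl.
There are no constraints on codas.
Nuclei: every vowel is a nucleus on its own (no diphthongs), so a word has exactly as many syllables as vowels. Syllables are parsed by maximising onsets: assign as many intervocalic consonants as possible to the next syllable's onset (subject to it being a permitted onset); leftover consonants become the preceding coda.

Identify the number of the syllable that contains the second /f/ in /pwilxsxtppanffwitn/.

Nuclei (vowels): i, x, x, a, i → 5 syllables.
V1 /i/ – V2 /x/: /l/ is a single consonant, so it becomes the next onset.
V2 /x/ – V3 /x/: /s/ is a single consonant, so it becomes the next onset.
V3 /x/ – V4 /a/: /tpp/ splits as /tp/ + /p/ (/p/ is the longest suffix that is a licit onset).
V4 /a/ – V5 /i/: /nffw/; trying suffixes from longest down, /fw/ is the first permitted one, so coda /nf/ | onset /fw/.
Result: pwi.lx.sxtp.panf.fwitn.
The second /f/ is in the onset of syllable 5 (/fwitn/).

5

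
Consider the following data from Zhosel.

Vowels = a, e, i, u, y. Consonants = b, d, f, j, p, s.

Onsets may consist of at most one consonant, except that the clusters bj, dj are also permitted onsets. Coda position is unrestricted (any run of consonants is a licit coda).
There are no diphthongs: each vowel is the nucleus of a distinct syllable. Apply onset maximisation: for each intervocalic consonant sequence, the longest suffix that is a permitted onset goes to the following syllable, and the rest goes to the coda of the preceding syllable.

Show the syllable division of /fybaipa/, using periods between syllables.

fy.ba.i.pa

The vowels are y, a, i, a — 4 nuclei, so 4 syllables.
/y…a/ gap (V1→V2): /b/ → onset of the next syllable (single consonants are always licit onsets).
/a…i/ gap (V2→V3): nothing intervenes; syllable break is V.V.
/i…a/ gap (V3→V4): /p/ is a single consonant, so it becomes the next onset.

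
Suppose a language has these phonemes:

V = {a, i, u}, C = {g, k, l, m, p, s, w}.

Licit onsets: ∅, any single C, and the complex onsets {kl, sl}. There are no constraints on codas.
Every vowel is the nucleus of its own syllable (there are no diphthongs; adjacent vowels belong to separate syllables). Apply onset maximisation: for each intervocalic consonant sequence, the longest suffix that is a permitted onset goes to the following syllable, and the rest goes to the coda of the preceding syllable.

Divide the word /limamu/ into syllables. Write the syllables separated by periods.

Vowels present: i, a, u; each is a nucleus, giving 3 syllables.
Between /i/ (V1) and /a/ (V2): /m/ → onset of the next syllable (single consonants are always licit onsets).
Between /a/ (V2) and /u/ (V3): /m/ is a single consonant, so it becomes the next onset.

li.ma.mu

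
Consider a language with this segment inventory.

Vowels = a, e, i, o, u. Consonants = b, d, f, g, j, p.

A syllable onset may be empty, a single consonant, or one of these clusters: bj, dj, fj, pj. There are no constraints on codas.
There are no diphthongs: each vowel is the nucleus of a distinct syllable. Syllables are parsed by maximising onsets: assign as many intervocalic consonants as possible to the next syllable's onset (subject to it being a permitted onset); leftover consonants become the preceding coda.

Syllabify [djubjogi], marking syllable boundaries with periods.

dju.bjo.gi

Vowels present: u, o, i; each is a nucleus, giving 3 syllables.
σ1/σ2 boundary: /bj/ — entire cluster is a permitted onset → onset /bj/, coda ∅.
σ2/σ3 boundary: /g/ is a single consonant, so it becomes the next onset.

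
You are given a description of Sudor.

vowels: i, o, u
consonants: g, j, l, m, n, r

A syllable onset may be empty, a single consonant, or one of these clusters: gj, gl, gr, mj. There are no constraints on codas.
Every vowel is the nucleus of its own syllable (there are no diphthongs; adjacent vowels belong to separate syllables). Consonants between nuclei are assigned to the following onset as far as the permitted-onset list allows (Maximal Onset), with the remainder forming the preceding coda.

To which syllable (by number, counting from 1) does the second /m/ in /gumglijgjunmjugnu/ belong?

The vowels are u, i, u, u, u — 5 nuclei, so 5 syllables.
Between /u/ (V1) and /i/ (V2): /mgl/ splits as /m/ + /gl/ (/gl/ is the longest suffix that is a licit onset).
Between /i/ (V2) and /u/ (V3): /jgj/ splits as /j/ + /gj/ (/gj/ is the longest suffix that is a licit onset).
Between /u/ (V3) and /u/ (V4): /nmj/; trying suffixes from longest down, /mj/ is the first permitted one, so coda /n/ | onset /mj/.
Between /u/ (V4) and /u/ (V5): /gn/ — longest licit onset from the right is /n/, leaving /g/ as coda.
Result: gum.glij.gjun.mjug.nu.
The second /m/ is in the onset of syllable 4 (/mjug/).

4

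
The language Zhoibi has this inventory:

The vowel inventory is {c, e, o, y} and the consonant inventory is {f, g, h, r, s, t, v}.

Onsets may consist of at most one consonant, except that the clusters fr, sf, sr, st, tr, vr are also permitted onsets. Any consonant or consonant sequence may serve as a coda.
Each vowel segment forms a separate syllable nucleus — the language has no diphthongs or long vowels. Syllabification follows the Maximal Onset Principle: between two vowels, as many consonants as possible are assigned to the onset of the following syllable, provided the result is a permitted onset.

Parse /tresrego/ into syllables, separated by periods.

tre.sre.go

Vowels present: e, e, o; each is a nucleus, giving 3 syllables.
Between /e/ (V1) and /e/ (V2): cluster /sr/ — /sr/ is itself a permitted onset, so the whole cluster goes right; preceding coda = ∅.
Between /e/ (V2) and /o/ (V3): just /g/ — single C goes to the following onset.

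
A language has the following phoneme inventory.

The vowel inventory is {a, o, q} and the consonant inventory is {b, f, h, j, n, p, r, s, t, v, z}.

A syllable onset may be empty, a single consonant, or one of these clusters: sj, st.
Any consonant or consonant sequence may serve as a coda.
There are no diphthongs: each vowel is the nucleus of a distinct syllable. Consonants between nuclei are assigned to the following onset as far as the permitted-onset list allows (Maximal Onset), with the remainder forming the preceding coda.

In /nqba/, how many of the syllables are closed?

Vowels present: q, a; each is a nucleus, giving 2 syllables.
/q…a/ gap (V1→V2): /b/ → onset of the next syllable (single consonants are always licit onsets).
So the parse is nq.ba.
Classifying each syllable: /nq/ (open), /ba/ (open).
Closed syllables: 0.

0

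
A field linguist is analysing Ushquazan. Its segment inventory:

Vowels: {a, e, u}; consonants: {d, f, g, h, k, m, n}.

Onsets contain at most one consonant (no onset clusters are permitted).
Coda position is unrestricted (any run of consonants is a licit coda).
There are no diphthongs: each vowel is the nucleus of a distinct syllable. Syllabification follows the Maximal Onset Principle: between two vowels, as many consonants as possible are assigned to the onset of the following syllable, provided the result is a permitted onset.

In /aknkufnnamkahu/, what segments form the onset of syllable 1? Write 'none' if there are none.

The vowels are a, u, a, a, u — 5 nuclei, so 5 syllables.
V1 /a/ – V2 /u/: /knk/; trying suffixes from longest down, /k/ is the first permitted one, so coda /kn/ | onset /k/.
V2 /u/ – V3 /a/: /fnn/; trying suffixes from longest down, /n/ is the first permitted one, so coda /fn/ | onset /n/.
V3 /a/ – V4 /a/: /mk/ — longest licit onset from the right is /k/, leaving /m/ as coda.
V4 /a/ – V5 /u/: /h/ → onset of the next syllable (single consonants are always licit onsets).
Putting it together: akn.kufn.nam.ka.hu.
Syllable 1 is /akn/: onset ∅, nucleus /a/, coda /kn/.

none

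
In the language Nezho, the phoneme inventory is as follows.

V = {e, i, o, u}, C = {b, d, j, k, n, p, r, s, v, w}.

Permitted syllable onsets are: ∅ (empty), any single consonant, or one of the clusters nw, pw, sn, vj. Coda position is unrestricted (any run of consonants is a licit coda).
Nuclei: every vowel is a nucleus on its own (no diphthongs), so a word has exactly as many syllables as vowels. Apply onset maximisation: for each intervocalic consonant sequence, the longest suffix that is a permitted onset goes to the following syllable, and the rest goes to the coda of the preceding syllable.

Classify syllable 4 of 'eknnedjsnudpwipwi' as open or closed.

Vowels present: e, e, u, i, i; each is a nucleus, giving 5 syllables.
/e…e/ gap (V1→V2): cluster /knn/ — the longest permitted-onset suffix is /n/; onset = /n/, preceding coda = /kn/.
/e…u/ gap (V2→V3): /djsn/ — longest licit onset from the right is /sn/, leaving /dj/ as coda.
/u…i/ gap (V3→V4): /dpw/ splits as /d/ + /pw/ (/pw/ is the longest suffix that is a licit onset).
/i…i/ gap (V4→V5): cluster /pw/ — /pw/ is itself a permitted onset, so the whole cluster goes right; preceding coda = ∅.
Syllabification: ekn.nedj.snud.pwi.pwi.
Syllable 4 is /pwi/; it ends in its nucleus with no coda, so it is open.

open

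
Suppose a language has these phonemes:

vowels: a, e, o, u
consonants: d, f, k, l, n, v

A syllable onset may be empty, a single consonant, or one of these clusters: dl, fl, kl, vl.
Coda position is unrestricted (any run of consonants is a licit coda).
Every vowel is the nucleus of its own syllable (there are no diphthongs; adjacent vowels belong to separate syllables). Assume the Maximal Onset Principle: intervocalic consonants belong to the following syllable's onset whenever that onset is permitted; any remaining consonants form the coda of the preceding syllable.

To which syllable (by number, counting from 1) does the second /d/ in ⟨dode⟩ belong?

2

Nuclei (vowels): o, e → 2 syllables.
V1 /o/ – V2 /e/: /d/ → onset of the next syllable (single consonants are always licit onsets).
Putting it together: do.de.
The second /d/ is in the onset of syllable 2 (/de/).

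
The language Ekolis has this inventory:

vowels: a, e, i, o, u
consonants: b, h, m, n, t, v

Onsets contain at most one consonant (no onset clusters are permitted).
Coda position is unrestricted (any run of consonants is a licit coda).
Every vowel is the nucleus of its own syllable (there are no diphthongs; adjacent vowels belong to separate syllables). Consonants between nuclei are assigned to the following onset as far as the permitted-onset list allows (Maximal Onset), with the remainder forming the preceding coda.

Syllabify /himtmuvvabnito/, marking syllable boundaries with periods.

himt.muv.vab.ni.to

Nuclei (vowels): i, u, a, i, o → 5 syllables.
V1 /i/ – V2 /u/: /mtm/; trying suffixes from longest down, /m/ is the first permitted one, so coda /mt/ | onset /m/.
V2 /u/ – V3 /a/: /vv/; trying suffixes from longest down, /v/ is the first permitted one, so coda /v/ | onset /v/.
V3 /a/ – V4 /i/: /bn/; trying suffixes from longest down, /n/ is the first permitted one, so coda /b/ | onset /n/.
V4 /i/ – V5 /o/: /t/ is a single consonant, so it becomes the next onset.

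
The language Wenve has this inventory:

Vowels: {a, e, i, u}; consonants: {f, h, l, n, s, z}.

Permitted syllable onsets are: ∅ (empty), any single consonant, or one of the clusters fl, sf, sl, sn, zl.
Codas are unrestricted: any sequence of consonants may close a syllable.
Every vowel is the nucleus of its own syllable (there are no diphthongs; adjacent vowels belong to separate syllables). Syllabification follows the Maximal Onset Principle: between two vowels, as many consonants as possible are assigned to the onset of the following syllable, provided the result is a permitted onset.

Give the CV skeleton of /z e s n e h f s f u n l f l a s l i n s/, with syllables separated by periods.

Nuclei (vowels): e, e, u, a, i → 5 syllables.
/e…e/ gap (V1→V2): /sn/ is a licit onset in full, so it all attaches to the next syllable.
/e…u/ gap (V2→V3): cluster /hfsf/ — the longest permitted-onset suffix is /sf/; onset = /sf/, preceding coda = /hf/.
/u…a/ gap (V3→V4): /nlfl/ — longest licit onset from the right is /fl/, leaving /nl/ as coda.
/a…i/ gap (V4→V5): /sl/ is a licit onset in full, so it all attaches to the next syllable.
So the parse is ze.snehf.sfunl.fla.slins.
Mapping each syllable to C/V: /ze/ → CV, /snehf/ → CCVCC, /sfunl/ → CCVCC, /fla/ → CCV, /slins/ → CCVCC.

CV.CCVCC.CCVCC.CCV.CCVCC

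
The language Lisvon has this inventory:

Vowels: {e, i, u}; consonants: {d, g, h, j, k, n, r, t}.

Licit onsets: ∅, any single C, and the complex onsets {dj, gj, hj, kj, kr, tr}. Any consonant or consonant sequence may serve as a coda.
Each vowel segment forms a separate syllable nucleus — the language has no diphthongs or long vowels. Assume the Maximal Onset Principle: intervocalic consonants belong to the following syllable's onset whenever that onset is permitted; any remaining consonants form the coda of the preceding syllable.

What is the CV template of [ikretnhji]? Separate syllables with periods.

V.CCVCC.CCV

Vowels present: i, e, i; each is a nucleus, giving 3 syllables.
V1 /i/ – V2 /e/: /kr/ — entire cluster is a permitted onset → onset /kr/, coda ∅.
V2 /e/ – V3 /i/: /tnhj/ splits as /tn/ + /hj/ (/hj/ is the longest suffix that is a licit onset).
So the parse is i.kretn.hji.
Mapping each syllable to C/V: /i/ → V, /kretn/ → CCVCC, /hji/ → CCV.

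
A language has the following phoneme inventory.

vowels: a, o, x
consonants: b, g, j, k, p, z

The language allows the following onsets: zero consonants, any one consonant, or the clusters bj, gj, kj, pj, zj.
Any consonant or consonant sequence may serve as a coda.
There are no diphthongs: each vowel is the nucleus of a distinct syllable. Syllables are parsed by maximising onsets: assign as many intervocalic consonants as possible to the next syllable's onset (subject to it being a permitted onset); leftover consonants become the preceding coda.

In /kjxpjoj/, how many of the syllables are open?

1

The vowels are x, o — 2 nuclei, so 2 syllables.
/x…o/ gap (V1→V2): cluster /pj/ — /pj/ is itself a permitted onset, so the whole cluster goes right; preceding coda = ∅.
So the parse is kjx.pjoj.
Classifying each syllable: /kjx/ (open), /pjoj/ (closed).
Open syllables: 1.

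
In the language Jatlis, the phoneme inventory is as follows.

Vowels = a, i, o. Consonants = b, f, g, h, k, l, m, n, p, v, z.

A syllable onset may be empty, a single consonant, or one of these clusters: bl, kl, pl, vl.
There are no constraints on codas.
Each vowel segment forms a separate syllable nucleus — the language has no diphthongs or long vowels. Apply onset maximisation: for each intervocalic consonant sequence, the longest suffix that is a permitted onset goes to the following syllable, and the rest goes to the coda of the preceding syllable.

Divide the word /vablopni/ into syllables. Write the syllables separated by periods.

va.blop.ni

The vowels are a, o, i — 3 nuclei, so 3 syllables.
V1 /a/ – V2 /o/: /bl/ — entire cluster is a permitted onset → onset /bl/, coda ∅.
V2 /o/ – V3 /i/: /pn/ — longest licit onset from the right is /n/, leaving /p/ as coda.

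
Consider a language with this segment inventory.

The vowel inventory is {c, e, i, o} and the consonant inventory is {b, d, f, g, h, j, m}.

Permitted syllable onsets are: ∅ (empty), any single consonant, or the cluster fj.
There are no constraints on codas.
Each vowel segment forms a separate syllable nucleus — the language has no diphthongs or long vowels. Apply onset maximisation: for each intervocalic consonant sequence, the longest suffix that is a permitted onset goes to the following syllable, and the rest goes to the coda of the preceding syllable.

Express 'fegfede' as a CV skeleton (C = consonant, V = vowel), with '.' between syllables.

Nuclei (vowels): e, e, e → 3 syllables.
Between /e/ (V1) and /e/ (V2): /gf/; trying suffixes from longest down, /f/ is the first permitted one, so coda /g/ | onset /f/.
Between /e/ (V2) and /e/ (V3): just /d/ — single C goes to the following onset.
Syllabification: feg.fe.de.
Mapping each syllable to C/V: /feg/ → CVC, /fe/ → CV, /de/ → CV.

CVC.CV.CV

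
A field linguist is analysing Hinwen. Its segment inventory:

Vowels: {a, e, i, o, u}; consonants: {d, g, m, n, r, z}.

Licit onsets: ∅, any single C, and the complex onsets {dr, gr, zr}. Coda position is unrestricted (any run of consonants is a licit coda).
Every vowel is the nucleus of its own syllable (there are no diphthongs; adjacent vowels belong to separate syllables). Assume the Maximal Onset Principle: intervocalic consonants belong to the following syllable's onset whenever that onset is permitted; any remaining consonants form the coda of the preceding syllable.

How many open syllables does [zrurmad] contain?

0

Nuclei (vowels): u, a → 2 syllables.
/u…a/ gap (V1→V2): /rm/ — longest licit onset from the right is /m/, leaving /r/ as coda.
So the parse is zrur.mad.
Classifying each syllable: /zrur/ (closed), /mad/ (closed).
Open syllables: 0.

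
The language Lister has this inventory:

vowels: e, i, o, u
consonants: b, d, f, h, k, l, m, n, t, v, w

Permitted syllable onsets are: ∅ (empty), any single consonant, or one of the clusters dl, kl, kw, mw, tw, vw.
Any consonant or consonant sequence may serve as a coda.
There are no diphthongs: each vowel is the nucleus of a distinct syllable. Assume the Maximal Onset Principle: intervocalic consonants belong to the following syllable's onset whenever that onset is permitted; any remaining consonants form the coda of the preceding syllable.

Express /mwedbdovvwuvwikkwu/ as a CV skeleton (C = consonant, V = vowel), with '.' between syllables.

Nuclei (vowels): e, o, u, i, u → 5 syllables.
σ1/σ2 boundary: /dbd/; trying suffixes from longest down, /d/ is the first permitted one, so coda /db/ | onset /d/.
σ2/σ3 boundary: /vvw/ splits as /v/ + /vw/ (/vw/ is the longest suffix that is a licit onset).
σ3/σ4 boundary: /vw/ — entire cluster is a permitted onset → onset /vw/, coda ∅.
σ4/σ5 boundary: /kkw/; trying suffixes from longest down, /kw/ is the first permitted one, so coda /k/ | onset /kw/.
Putting it together: mwedb.dov.vwu.vwik.kwu.
Mapping each syllable to C/V: /mwedb/ → CCVCC, /dov/ → CVC, /vwu/ → CCV, /vwik/ → CCVC, /kwu/ → CCV.

CCVCC.CVC.CCV.CCVC.CCV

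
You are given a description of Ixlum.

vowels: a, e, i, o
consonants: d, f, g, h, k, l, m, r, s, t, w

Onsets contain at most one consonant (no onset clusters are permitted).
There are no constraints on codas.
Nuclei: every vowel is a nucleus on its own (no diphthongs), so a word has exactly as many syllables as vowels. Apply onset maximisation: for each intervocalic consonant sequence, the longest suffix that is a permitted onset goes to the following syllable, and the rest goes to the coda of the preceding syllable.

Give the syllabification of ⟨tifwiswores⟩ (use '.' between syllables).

tif.wis.wo.res

Vowels present: i, i, o, e; each is a nucleus, giving 4 syllables.
Between /i/ (V1) and /i/ (V2): /fw/ — longest licit onset from the right is /w/, leaving /f/ as coda.
Between /i/ (V2) and /o/ (V3): /sw/ splits as /s/ + /w/ (/w/ is the longest suffix that is a licit onset).
Between /o/ (V3) and /e/ (V4): /r/ is a single consonant, so it becomes the next onset.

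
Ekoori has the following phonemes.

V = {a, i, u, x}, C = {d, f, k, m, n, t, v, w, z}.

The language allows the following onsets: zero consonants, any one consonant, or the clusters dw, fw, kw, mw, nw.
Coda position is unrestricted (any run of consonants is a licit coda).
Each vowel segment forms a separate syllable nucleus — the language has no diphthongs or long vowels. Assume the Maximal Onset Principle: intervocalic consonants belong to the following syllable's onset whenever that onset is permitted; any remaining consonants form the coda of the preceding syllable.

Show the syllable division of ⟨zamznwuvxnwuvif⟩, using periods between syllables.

Nuclei (vowels): a, u, x, u, i → 5 syllables.
Between /a/ (V1) and /u/ (V2): cluster /mznw/ — the longest permitted-onset suffix is /nw/; onset = /nw/, preceding coda = /mz/.
Between /u/ (V2) and /x/ (V3): /v/ → onset of the next syllable (single consonants are always licit onsets).
Between /x/ (V3) and /u/ (V4): /nw/ — entire cluster is a permitted onset → onset /nw/, coda ∅.
Between /u/ (V4) and /i/ (V5): /v/ is a single consonant, so it becomes the next onset.

zamz.nwu.vx.nwu.vif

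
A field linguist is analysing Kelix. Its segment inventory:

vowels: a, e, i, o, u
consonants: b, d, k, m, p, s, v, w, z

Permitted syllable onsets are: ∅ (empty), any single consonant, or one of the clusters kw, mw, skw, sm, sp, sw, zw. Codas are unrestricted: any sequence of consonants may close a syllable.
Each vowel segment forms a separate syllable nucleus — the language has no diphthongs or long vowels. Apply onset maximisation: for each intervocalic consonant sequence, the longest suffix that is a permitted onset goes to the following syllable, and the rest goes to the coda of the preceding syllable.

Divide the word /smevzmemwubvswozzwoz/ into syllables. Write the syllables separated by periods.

Vowels present: e, e, u, o, o; each is a nucleus, giving 5 syllables.
/e…e/ gap (V1→V2): /vzm/; trying suffixes from longest down, /m/ is the first permitted one, so coda /vz/ | onset /m/.
/e…u/ gap (V2→V3): /mw/ is a licit onset in full, so it all attaches to the next syllable.
/u…o/ gap (V3→V4): /bvsw/ — longest licit onset from the right is /sw/, leaving /bv/ as coda.
/o…o/ gap (V4→V5): /zzw/; trying suffixes from longest down, /zw/ is the first permitted one, so coda /z/ | onset /zw/.

smevz.me.mwubv.swoz.zwoz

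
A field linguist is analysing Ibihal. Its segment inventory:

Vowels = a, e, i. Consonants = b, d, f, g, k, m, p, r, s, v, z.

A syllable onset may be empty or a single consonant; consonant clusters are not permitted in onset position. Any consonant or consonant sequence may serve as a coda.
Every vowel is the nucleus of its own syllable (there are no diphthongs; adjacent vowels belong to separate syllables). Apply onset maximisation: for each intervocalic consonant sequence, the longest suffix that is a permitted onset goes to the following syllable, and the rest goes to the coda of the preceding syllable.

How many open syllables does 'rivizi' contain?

3

Vowels present: i, i, i; each is a nucleus, giving 3 syllables.
σ1/σ2 boundary: /v/ is a single consonant, so it becomes the next onset.
σ2/σ3 boundary: /z/ → onset of the next syllable (single consonants are always licit onsets).
Putting it together: ri.vi.zi.
Classifying each syllable: /ri/ (open), /vi/ (open), /zi/ (open).
Open syllables: 3.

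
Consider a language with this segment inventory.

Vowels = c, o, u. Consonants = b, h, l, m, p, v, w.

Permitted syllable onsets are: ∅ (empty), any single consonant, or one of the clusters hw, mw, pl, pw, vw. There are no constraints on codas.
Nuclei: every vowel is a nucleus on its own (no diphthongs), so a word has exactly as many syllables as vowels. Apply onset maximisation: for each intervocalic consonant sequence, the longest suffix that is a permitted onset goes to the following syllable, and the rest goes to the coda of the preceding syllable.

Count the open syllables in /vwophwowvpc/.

Nuclei (vowels): o, o, c → 3 syllables.
Between /o/ (V1) and /o/ (V2): /phw/ — longest licit onset from the right is /hw/, leaving /p/ as coda.
Between /o/ (V2) and /c/ (V3): /wvp/; trying suffixes from longest down, /p/ is the first permitted one, so coda /wv/ | onset /p/.
Syllabification: vwop.hwowv.pc.
Classifying each syllable: /vwop/ (closed), /hwowv/ (closed), /pc/ (open).
Open syllables: 1.

1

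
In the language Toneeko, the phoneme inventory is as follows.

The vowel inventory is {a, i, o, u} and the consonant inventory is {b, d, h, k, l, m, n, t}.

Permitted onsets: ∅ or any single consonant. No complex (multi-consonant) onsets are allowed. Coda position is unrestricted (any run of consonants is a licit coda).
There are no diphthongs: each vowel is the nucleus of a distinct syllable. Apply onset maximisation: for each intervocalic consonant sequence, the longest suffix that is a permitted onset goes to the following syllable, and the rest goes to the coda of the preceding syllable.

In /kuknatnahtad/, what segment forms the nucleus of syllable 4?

Vowels present: u, a, a, a; each is a nucleus, giving 4 syllables.
The fourth nucleus (vowel 4 from the left) is /a/.

a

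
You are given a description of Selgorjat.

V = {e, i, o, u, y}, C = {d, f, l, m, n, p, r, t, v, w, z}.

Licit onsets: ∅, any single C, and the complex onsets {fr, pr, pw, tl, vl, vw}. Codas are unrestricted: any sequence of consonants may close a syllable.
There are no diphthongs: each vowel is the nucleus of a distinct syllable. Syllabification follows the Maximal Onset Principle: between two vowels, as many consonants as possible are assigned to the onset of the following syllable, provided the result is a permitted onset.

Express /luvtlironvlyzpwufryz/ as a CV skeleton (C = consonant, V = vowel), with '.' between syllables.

Vowels present: u, i, o, y, u, y; each is a nucleus, giving 6 syllables.
σ1/σ2 boundary: /vtl/; trying suffixes from longest down, /tl/ is the first permitted one, so coda /v/ | onset /tl/.
σ2/σ3 boundary: /r/ → onset of the next syllable (single consonants are always licit onsets).
σ3/σ4 boundary: /nvl/ splits as /n/ + /vl/ (/vl/ is the longest suffix that is a licit onset).
σ4/σ5 boundary: /zpw/; trying suffixes from longest down, /pw/ is the first permitted one, so coda /z/ | onset /pw/.
σ5/σ6 boundary: /fr/ is a licit onset in full, so it all attaches to the next syllable.
Putting it together: luv.tli.ron.vlyz.pwu.fryz.
Mapping each syllable to C/V: /luv/ → CVC, /tli/ → CCV, /ron/ → CVC, /vlyz/ → CCVC, /pwu/ → CCV, /fryz/ → CCVC.

CVC.CCV.CVC.CCVC.CCV.CCVC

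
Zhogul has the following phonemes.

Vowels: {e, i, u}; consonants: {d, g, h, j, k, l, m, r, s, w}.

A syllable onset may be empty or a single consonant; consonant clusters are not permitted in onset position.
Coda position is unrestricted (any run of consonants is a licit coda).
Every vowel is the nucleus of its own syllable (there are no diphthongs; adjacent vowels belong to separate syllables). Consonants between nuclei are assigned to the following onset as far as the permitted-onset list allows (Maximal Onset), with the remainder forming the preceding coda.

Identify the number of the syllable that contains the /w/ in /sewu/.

2

Vowels present: e, u; each is a nucleus, giving 2 syllables.
σ1/σ2 boundary: /w/ → onset of the next syllable (single consonants are always licit onsets).
So the parse is se.wu.
The /w/ is in the onset of syllable 2 (/wu/).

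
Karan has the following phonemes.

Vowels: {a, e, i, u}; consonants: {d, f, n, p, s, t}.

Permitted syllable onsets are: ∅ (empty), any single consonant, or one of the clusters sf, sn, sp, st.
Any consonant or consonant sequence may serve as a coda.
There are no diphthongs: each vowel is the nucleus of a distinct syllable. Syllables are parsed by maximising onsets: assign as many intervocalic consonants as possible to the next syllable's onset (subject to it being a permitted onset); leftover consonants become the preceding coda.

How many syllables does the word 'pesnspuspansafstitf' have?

The vowels are e, u, a, a, i — 5 nuclei, so 5 syllables.

5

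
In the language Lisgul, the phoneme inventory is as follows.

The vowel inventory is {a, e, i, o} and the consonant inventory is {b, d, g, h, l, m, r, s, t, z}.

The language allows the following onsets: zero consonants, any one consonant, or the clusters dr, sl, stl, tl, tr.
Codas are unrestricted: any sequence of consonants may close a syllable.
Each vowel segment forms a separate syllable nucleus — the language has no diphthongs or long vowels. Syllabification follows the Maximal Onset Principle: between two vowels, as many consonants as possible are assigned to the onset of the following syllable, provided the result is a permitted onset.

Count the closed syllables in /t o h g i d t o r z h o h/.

4

Vowels present: o, i, o, o; each is a nucleus, giving 4 syllables.
σ1/σ2 boundary: cluster /hg/ — the longest permitted-onset suffix is /g/; onset = /g/, preceding coda = /h/.
σ2/σ3 boundary: /dt/; trying suffixes from longest down, /t/ is the first permitted one, so coda /d/ | onset /t/.
σ3/σ4 boundary: cluster /rzh/ — the longest permitted-onset suffix is /h/; onset = /h/, preceding coda = /rz/.
Result: toh.gid.torz.hoh.
Classifying each syllable: /toh/ (closed), /gid/ (closed), /torz/ (closed), /hoh/ (closed).
Closed syllables: 4.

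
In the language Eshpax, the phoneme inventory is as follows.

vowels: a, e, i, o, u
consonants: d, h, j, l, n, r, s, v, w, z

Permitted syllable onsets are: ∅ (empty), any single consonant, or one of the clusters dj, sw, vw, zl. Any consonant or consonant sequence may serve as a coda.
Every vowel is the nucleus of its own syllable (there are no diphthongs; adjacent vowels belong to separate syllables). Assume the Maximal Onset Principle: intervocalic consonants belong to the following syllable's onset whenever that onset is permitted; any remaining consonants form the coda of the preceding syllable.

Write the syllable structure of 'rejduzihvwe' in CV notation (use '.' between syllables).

The vowels are e, u, i, e — 4 nuclei, so 4 syllables.
V1 /e/ – V2 /u/: /jd/; trying suffixes from longest down, /d/ is the first permitted one, so coda /j/ | onset /d/.
V2 /u/ – V3 /i/: /z/ is a single consonant, so it becomes the next onset.
V3 /i/ – V4 /e/: /hvw/ splits as /h/ + /vw/ (/vw/ is the longest suffix that is a licit onset).
So the parse is rej.du.zih.vwe.
Mapping each syllable to C/V: /rej/ → CVC, /du/ → CV, /zih/ → CVC, /vwe/ → CCV.

CVC.CV.CVC.CCV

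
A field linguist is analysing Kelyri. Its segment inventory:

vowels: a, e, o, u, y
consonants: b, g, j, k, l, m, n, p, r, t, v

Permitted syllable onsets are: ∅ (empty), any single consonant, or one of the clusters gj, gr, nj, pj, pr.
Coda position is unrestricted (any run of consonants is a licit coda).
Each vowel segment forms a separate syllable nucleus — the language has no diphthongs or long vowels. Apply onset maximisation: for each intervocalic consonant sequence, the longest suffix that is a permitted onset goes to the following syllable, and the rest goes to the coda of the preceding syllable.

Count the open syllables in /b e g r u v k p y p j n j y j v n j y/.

Nuclei (vowels): e, u, y, y, y → 5 syllables.
/e…u/ gap (V1→V2): /gr/ — entire cluster is a permitted onset → onset /gr/, coda ∅.
/u…y/ gap (V2→V3): /vkp/ — longest licit onset from the right is /p/, leaving /vk/ as coda.
/y…y/ gap (V3→V4): cluster /pjnj/ — the longest permitted-onset suffix is /nj/; onset = /nj/, preceding coda = /pj/.
/y…y/ gap (V4→V5): /jvnj/ splits as /jv/ + /nj/ (/nj/ is the longest suffix that is a licit onset).
Syllabification: be.gruvk.pypj.njyjv.njy.
Classifying each syllable: /be/ (open), /gruvk/ (closed), /pypj/ (closed), /njyjv/ (closed), /njy/ (open).
Open syllables: 2.

2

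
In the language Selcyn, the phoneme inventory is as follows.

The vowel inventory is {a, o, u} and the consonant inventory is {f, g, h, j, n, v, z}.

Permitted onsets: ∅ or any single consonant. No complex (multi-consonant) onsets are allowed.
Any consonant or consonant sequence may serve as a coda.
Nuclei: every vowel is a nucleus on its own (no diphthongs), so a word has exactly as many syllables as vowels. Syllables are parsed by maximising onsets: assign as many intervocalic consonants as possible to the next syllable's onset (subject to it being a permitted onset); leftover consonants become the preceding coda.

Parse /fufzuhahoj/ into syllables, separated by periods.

The vowels are u, u, a, o — 4 nuclei, so 4 syllables.
/u…u/ gap (V1→V2): cluster /fz/ — the longest permitted-onset suffix is /z/; onset = /z/, preceding coda = /f/.
/u…a/ gap (V2→V3): /h/ → onset of the next syllable (single consonants are always licit onsets).
/a…o/ gap (V3→V4): /h/ is a single consonant, so it becomes the next onset.

fuf.zu.ha.hoj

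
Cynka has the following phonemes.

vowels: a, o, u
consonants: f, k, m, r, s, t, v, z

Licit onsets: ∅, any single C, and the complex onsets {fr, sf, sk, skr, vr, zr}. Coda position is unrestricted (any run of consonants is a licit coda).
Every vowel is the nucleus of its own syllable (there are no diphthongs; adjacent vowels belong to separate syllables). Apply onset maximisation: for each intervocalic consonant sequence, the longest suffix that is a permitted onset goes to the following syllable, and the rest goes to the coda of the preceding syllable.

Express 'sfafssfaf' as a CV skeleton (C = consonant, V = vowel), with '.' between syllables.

CCVCC.CCVC

Vowels present: a, a; each is a nucleus, giving 2 syllables.
σ1/σ2 boundary: /fssf/ — longest licit onset from the right is /sf/, leaving /fs/ as coda.
Syllabification: sfafs.sfaf.
Mapping each syllable to C/V: /sfafs/ → CCVCC, /sfaf/ → CCVC.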